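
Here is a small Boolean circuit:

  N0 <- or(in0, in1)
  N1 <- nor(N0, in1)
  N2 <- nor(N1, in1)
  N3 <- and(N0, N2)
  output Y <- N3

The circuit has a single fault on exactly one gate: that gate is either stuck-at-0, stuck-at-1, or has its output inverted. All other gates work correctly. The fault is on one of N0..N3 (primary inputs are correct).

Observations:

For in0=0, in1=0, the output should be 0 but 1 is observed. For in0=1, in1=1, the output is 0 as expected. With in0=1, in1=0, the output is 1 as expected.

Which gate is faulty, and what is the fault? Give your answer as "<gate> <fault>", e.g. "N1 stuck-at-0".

Fault-free values for test 1 (in0=0, in1=0): N0=0, N1=1, N2=0, N3=0, giving Y=0. Observed 1.
Test 1: faults giving observed 1 are {N0 stuck-at-1, N0 inverted output, N3 stuck-at-1, N3 inverted output}.
Test 2 (in0=1, in1=1): fault-free N0=1, N1=0, N2=0, N3=0 → 0; observed 0. Eliminates N3 stuck-at-1, N3 inverted output.
Test 3 (in0=1, in1=0): fault-free N0=1, N1=0, N2=1, N3=1 → 1; observed 1. Eliminates N0 inverted output.
Only N0 stuck-at-1 is consistent with every test.

N0 stuck-at-1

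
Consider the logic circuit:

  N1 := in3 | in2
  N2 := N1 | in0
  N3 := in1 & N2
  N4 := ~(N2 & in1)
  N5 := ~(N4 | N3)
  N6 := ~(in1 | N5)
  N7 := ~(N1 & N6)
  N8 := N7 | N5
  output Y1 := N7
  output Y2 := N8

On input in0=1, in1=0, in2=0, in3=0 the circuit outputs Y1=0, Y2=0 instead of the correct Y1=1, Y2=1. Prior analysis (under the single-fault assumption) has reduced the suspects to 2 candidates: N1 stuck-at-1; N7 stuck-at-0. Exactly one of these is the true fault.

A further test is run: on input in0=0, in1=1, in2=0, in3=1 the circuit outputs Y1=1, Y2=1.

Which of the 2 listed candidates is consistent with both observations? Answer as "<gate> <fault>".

Evaluate each candidate on input in0=0, in1=1, in2=0, in3=1:
  N1 stuck-at-1: N1=1 [stuck-at-1], N2=1, N3=1, N4=0, N5=0, N6=0, N7=1, N8=1 → Y1=1, Y2=1 — matches
  N7 stuck-at-0: N1=1, N2=1, N3=1, N4=0, N5=0, N6=0, N7=0 [stuck-at-0], N8=0 → Y1=0, Y2=0 — eliminated
Only N1 stuck-at-1 reproduces the observed Y1=1, Y2=1.

N1 stuck-at-1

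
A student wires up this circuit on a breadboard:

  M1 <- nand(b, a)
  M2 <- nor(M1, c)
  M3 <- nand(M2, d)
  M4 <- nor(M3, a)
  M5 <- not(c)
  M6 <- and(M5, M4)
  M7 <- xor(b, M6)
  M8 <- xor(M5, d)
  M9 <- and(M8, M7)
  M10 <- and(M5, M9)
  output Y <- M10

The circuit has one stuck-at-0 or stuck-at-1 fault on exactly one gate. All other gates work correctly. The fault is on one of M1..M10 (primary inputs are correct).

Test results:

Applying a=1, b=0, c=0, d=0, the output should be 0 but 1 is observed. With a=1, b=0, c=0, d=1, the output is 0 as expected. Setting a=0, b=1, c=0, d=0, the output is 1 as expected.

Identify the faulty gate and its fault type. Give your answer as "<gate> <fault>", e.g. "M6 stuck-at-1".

M7 stuck-at-1

Fault-free values for test 1 (a=1, b=0, c=0, d=0): M1=1, M2=0, M3=1, M4=0, M5=1, M6=0, M7=0, M8=1, M9=0, M10=0, giving Y=0. Observed 1.
Test 1: faults giving observed 1 are {M4 stuck-at-1, M6 stuck-at-1, M7 stuck-at-1, M9 stuck-at-1, M10 stuck-at-1}.
Test 2 (a=1, b=0, c=0, d=1): fault-free M1=1, M2=0, M3=1, M4=0, M5=1, M6=0, M7=0, M8=0, M9=0, M10=0 → 0; observed 0. Eliminates M9 stuck-at-1, M10 stuck-at-1.
Test 3 (a=0, b=1, c=0, d=0): fault-free M1=1, M2=0, M3=1, M4=0, M5=1, M6=0, M7=1, M8=1, M9=1, M10=1 → 1; observed 1. Eliminates M4 stuck-at-1, M6 stuck-at-1.
Only M7 stuck-at-1 is consistent with every test.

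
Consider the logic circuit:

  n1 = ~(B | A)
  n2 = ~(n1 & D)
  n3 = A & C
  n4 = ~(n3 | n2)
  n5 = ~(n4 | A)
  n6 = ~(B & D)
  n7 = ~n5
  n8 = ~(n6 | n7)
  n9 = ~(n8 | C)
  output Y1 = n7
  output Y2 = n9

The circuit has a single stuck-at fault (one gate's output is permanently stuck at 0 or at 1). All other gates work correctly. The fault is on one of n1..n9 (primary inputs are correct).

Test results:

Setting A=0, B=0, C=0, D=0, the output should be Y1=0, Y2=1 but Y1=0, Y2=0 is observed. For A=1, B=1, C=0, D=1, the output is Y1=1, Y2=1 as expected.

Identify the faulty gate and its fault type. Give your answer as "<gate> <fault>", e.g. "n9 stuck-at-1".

n6 stuck-at-0

Fault-free values for test 1 (A=0, B=0, C=0, D=0): n1=1, n2=1, n3=0, n4=0, n5=1, n6=1, n7=0, n8=0, n9=1, giving Y1=0, Y2=1. Observed Y1=0, Y2=0.
Test 1: faults giving observed Y1=0, Y2=0 are {n6 stuck-at-0, n8 stuck-at-1, n9 stuck-at-0}.
Test 2 (A=1, B=1, C=0, D=1): fault-free n1=0, n2=1, n3=0, n4=0, n5=0, n6=0, n7=1, n8=0, n9=1 → Y1=1, Y2=1; observed Y1=1, Y2=1. Eliminates n8 stuck-at-1, n9 stuck-at-0.
Only n6 stuck-at-0 is consistent with every test.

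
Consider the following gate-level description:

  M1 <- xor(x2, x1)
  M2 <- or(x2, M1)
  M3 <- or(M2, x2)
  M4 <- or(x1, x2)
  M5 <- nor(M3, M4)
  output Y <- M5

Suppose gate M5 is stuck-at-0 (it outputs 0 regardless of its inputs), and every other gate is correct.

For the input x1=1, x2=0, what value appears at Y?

0

Propagate with M5 forced: M1=1, M2=1, M3=1, M4=1, M5=0 [stuck-at-0].
So Y = 0. (Same as the fault-free value — the fault is masked on this input.)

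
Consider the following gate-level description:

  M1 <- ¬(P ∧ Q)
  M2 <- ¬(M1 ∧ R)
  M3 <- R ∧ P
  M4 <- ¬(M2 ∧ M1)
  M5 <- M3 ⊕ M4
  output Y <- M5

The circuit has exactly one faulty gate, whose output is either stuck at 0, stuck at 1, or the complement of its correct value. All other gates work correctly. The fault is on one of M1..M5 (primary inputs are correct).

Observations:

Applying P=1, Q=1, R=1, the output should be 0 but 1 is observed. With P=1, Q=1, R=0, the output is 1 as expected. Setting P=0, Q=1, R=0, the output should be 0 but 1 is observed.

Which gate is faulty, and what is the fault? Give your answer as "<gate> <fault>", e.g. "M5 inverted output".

M5 stuck-at-1

Fault-free values for test 1 (P=1, Q=1, R=1): M1=0, M2=1, M3=1, M4=1, M5=0, giving Y=0. Observed 1.
Test 1: faults giving observed 1 are {M3 stuck-at-0, M3 inverted output, M4 stuck-at-0, M4 inverted output, M5 stuck-at-1, M5 inverted output}.
Test 2 (P=1, Q=1, R=0): fault-free M1=0, M2=1, M3=0, M4=1, M5=1 → 1; observed 1. Eliminates M3 inverted output, M4 stuck-at-0, M4 inverted output, M5 inverted output.
Test 3 (P=0, Q=1, R=0): fault-free M1=1, M2=1, M3=0, M4=0, M5=0 → 0; observed 1. Eliminates M3 stuck-at-0.
Only M5 stuck-at-1 is consistent with every test.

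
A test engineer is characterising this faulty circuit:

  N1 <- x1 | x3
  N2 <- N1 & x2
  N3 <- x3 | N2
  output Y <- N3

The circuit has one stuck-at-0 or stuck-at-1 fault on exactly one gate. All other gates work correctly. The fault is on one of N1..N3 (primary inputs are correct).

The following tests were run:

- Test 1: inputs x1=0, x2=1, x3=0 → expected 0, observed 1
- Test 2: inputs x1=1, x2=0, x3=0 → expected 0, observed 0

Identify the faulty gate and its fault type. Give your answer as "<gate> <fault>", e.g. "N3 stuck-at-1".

N1 stuck-at-1

Fault-free values for test 1 (x1=0, x2=1, x3=0): N1=0, N2=0, N3=0, giving Y=0. Observed 1.
Test 1: faults giving observed 1 are {N1 stuck-at-1, N2 stuck-at-1, N3 stuck-at-1}.
Test 2 (x1=1, x2=0, x3=0): fault-free N1=1, N2=0, N3=0 → 0; observed 0. Eliminates N2 stuck-at-1, N3 stuck-at-1.
Only N1 stuck-at-1 is consistent with every test.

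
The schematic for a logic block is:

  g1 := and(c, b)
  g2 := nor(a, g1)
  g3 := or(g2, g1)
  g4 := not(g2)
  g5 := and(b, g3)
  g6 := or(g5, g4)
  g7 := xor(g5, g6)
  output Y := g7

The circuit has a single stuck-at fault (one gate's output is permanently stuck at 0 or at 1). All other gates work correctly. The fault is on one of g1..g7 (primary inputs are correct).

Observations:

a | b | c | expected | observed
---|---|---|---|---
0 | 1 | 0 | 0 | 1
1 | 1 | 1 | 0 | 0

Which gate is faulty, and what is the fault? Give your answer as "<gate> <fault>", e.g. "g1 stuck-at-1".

Fault-free values for test 1 (a=0, b=1, c=0): g1=0, g2=1, g3=1, g4=0, g5=1, g6=1, g7=0, giving Y=0. Observed 1.
Test 1: faults giving observed 1 are {g2 stuck-at-0, g6 stuck-at-0, g7 stuck-at-1}.
Test 2 (a=1, b=1, c=1): fault-free g1=1, g2=0, g3=1, g4=1, g5=1, g6=1, g7=0 → 0; observed 0. Eliminates g6 stuck-at-0, g7 stuck-at-1.
Only g2 stuck-at-0 is consistent with every test.

g2 stuck-at-0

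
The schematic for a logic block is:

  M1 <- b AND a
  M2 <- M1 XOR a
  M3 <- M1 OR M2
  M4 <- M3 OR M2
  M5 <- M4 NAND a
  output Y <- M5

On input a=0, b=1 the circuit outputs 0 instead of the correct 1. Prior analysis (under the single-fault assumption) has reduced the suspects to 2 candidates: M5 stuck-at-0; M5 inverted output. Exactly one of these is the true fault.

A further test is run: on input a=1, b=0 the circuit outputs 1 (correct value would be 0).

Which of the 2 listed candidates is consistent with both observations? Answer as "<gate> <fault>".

M5 inverted output

Evaluate each candidate on input a=1, b=0:
  M5 stuck-at-0: M1=0, M2=1, M3=1, M4=1, M5=0 [stuck-at-0] → 0 — eliminated
  M5 inverted output: M1=0, M2=1, M3=1, M4=1, M5=1 [inverted output] → 1 — matches
Only M5 inverted output reproduces the observed 1.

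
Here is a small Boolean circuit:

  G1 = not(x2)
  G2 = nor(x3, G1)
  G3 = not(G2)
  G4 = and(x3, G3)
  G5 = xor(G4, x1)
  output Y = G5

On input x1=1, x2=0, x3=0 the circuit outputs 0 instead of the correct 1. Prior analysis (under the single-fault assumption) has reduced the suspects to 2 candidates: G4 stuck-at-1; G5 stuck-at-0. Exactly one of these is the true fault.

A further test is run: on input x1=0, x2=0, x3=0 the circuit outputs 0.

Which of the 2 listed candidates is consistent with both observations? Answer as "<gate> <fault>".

G5 stuck-at-0

Evaluate each candidate on input x1=0, x2=0, x3=0:
  G4 stuck-at-1: G1=1, G2=0, G3=1, G4=1 [stuck-at-1], G5=1 → 1 — eliminated
  G5 stuck-at-0: G1=1, G2=0, G3=1, G4=0, G5=0 [stuck-at-0] → 0 — matches
Only G5 stuck-at-0 reproduces the observed 0.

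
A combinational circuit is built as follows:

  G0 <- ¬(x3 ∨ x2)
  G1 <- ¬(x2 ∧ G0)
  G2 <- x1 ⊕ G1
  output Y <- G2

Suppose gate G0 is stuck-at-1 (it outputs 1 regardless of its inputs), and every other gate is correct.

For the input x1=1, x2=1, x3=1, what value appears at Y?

1

Propagate with G0 forced: G0=1 [stuck-at-1], G1=0, G2=1.
So Y = 1. (Without the fault it would be 0.)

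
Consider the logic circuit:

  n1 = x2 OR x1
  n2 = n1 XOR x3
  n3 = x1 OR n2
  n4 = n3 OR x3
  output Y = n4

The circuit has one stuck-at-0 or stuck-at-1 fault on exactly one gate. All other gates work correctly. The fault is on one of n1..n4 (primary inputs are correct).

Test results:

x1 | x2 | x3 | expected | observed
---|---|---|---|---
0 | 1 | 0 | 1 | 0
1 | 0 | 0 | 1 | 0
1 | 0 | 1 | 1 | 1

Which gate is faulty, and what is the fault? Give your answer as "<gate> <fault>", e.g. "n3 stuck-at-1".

n3 stuck-at-0

Fault-free values for test 1 (x1=0, x2=1, x3=0): n1=1, n2=1, n3=1, n4=1, giving Y=1. Observed 0.
Test 1: faults giving observed 0 are {n1 stuck-at-0, n2 stuck-at-0, n3 stuck-at-0, n4 stuck-at-0}.
Test 2 (x1=1, x2=0, x3=0): fault-free n1=1, n2=1, n3=1, n4=1 → 1; observed 0. Eliminates n1 stuck-at-0, n2 stuck-at-0.
Test 3 (x1=1, x2=0, x3=1): fault-free n1=1, n2=0, n3=1, n4=1 → 1; observed 1. Eliminates n4 stuck-at-0.
Only n3 stuck-at-0 is consistent with every test.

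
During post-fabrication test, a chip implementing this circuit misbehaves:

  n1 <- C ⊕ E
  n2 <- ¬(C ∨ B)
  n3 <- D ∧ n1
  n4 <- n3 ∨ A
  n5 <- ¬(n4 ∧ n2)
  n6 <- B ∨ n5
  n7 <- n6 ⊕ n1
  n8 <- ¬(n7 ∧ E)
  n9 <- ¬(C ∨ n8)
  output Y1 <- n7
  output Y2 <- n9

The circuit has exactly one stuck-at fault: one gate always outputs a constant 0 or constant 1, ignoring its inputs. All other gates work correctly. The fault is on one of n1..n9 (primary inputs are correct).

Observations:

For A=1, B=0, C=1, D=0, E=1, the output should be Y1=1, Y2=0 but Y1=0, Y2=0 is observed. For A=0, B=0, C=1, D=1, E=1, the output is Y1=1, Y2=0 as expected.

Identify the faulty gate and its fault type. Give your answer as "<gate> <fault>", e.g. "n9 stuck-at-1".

Fault-free values for test 1 (A=1, B=0, C=1, D=0, E=1): n1=0, n2=0, n3=0, n4=1, n5=1, n6=1, n7=1, n8=0, n9=0, giving Y1=1, Y2=0. Observed Y1=0, Y2=0.
Test 1: faults giving observed Y1=0, Y2=0 are {n1 stuck-at-1, n2 stuck-at-1, n5 stuck-at-0, n6 stuck-at-0, n7 stuck-at-0}.
Test 2 (A=0, B=0, C=1, D=1, E=1): fault-free n1=0, n2=0, n3=0, n4=0, n5=1, n6=1, n7=1, n8=0, n9=0 → Y1=1, Y2=0; observed Y1=1, Y2=0. Eliminates n1 stuck-at-1, n5 stuck-at-0, n6 stuck-at-0, n7 stuck-at-0.
Only n2 stuck-at-1 is consistent with every test.

n2 stuck-at-1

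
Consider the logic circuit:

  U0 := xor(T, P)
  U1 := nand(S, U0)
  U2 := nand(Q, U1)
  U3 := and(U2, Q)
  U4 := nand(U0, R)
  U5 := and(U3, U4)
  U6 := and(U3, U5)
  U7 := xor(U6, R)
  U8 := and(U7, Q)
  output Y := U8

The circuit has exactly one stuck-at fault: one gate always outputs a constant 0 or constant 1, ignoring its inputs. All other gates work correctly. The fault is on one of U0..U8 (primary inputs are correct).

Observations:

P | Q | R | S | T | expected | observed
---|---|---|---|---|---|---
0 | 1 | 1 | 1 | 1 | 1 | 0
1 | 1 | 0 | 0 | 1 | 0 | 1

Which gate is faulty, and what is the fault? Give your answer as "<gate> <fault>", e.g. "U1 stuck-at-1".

Fault-free values for test 1 (P=0, Q=1, R=1, S=1, T=1): U0=1, U1=0, U2=1, U3=1, U4=0, U5=0, U6=0, U7=1, U8=1, giving Y=1. Observed 0.
Test 1: faults giving observed 0 are {U4 stuck-at-1, U5 stuck-at-1, U6 stuck-at-1, U7 stuck-at-0, U8 stuck-at-0}.
Test 2 (P=1, Q=1, R=0, S=0, T=1): fault-free U0=0, U1=1, U2=0, U3=0, U4=1, U5=0, U6=0, U7=0, U8=0 → 0; observed 1. Eliminates U4 stuck-at-1, U5 stuck-at-1, U7 stuck-at-0, U8 stuck-at-0.
Only U6 stuck-at-1 is consistent with every test.

U6 stuck-at-1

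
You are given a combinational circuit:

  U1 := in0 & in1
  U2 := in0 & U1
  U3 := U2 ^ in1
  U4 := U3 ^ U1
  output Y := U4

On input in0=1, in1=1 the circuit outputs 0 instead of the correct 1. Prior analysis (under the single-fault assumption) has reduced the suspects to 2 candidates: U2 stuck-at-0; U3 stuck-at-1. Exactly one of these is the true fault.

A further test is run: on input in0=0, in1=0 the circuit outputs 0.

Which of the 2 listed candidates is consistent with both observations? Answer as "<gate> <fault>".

U2 stuck-at-0

Evaluate each candidate on input in0=0, in1=0:
  U2 stuck-at-0: U1=0, U2=0 [stuck-at-0], U3=0, U4=0 → 0 — matches
  U3 stuck-at-1: U1=0, U2=0, U3=1 [stuck-at-1], U4=1 → 1 — eliminated
Only U2 stuck-at-0 reproduces the observed 0.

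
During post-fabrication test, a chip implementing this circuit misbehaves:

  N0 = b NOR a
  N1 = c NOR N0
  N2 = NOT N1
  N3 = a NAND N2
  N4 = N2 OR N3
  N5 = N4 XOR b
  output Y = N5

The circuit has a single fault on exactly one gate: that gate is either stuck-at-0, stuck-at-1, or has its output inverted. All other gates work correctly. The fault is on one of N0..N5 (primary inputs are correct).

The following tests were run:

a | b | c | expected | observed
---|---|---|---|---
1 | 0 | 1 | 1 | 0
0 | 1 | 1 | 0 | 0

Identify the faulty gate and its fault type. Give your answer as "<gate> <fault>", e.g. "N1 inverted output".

N5 stuck-at-0

Fault-free values for test 1 (a=1, b=0, c=1): N0=0, N1=0, N2=1, N3=0, N4=1, N5=1, giving Y=1. Observed 0.
Test 1: faults giving observed 0 are {N4 stuck-at-0, N4 inverted output, N5 stuck-at-0, N5 inverted output}.
Test 2 (a=0, b=1, c=1): fault-free N0=0, N1=0, N2=1, N3=1, N4=1, N5=0 → 0; observed 0. Eliminates N4 stuck-at-0, N4 inverted output, N5 inverted output.
Only N5 stuck-at-0 is consistent with every test.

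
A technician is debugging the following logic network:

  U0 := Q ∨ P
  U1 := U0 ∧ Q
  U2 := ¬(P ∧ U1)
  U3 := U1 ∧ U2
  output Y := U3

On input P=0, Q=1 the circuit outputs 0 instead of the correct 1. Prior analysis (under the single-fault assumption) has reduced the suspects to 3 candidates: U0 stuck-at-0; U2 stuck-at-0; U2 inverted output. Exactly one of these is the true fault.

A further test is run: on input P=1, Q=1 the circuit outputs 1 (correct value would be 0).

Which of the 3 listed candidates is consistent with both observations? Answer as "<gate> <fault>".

U2 inverted output

Evaluate each candidate on input P=1, Q=1:
  U0 stuck-at-0: U0=0 [stuck-at-0], U1=0, U2=1, U3=0 → 0 — eliminated
  U2 stuck-at-0: U0=1, U1=1, U2=0 [stuck-at-0], U3=0 → 0 — eliminated
  U2 inverted output: U0=1, U1=1, U2=1 [inverted output], U3=1 → 1 — matches
Only U2 inverted output reproduces the observed 1.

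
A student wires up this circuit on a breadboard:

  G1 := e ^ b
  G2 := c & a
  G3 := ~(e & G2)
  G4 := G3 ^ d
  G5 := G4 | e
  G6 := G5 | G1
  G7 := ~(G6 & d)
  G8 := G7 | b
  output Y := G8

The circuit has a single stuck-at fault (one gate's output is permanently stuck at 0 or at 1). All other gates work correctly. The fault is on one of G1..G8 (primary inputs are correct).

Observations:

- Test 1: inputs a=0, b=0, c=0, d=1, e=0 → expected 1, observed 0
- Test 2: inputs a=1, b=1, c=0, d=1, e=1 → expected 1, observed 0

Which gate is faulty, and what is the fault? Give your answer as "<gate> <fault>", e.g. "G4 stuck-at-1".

Fault-free values for test 1 (a=0, b=0, c=0, d=1, e=0): G1=0, G2=0, G3=1, G4=0, G5=0, G6=0, G7=1, G8=1, giving Y=1. Observed 0.
Test 1: faults giving observed 0 are {G1 stuck-at-1, G3 stuck-at-0, G4 stuck-at-1, G5 stuck-at-1, G6 stuck-at-1, G7 stuck-at-0, G8 stuck-at-0}.
Test 2 (a=1, b=1, c=0, d=1, e=1): fault-free G1=0, G2=0, G3=1, G4=0, G5=1, G6=1, G7=0, G8=1 → 1; observed 0. Eliminates G1 stuck-at-1, G3 stuck-at-0, G4 stuck-at-1, G5 stuck-at-1, G6 stuck-at-1, G7 stuck-at-0.
Only G8 stuck-at-0 is consistent with every test.

G8 stuck-at-0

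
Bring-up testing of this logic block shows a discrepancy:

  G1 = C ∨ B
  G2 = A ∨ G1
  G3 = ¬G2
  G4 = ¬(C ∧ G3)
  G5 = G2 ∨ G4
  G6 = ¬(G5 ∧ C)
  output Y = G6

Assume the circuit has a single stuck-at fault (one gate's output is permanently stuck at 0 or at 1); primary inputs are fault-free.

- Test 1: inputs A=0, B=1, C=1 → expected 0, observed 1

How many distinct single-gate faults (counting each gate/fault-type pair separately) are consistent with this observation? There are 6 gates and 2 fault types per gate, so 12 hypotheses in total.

Fault-free: G1=1, G2=1, G3=0, G4=1, G5=1, G6=0 → 0. Observed 1.
  G1 stuck-at-0: output 1 ✓
  G1 stuck-at-1: output 0 ✗
  G2 stuck-at-0: output 1 ✓
  G2 stuck-at-1: output 0 ✗
  G3 stuck-at-0: output 0 ✗
  G3 stuck-at-1: output 0 ✗
  G4 stuck-at-0: output 0 ✗
  G4 stuck-at-1: output 0 ✗
  G5 stuck-at-0: output 1 ✓
  G5 stuck-at-1: output 0 ✗
  G6 stuck-at-0: output 0 ✗
  G6 stuck-at-1: output 1 ✓
Consistent faults: {G1 stuck-at-0, G2 stuck-at-0, G5 stuck-at-0, G6 stuck-at-1} — 4 in all.

4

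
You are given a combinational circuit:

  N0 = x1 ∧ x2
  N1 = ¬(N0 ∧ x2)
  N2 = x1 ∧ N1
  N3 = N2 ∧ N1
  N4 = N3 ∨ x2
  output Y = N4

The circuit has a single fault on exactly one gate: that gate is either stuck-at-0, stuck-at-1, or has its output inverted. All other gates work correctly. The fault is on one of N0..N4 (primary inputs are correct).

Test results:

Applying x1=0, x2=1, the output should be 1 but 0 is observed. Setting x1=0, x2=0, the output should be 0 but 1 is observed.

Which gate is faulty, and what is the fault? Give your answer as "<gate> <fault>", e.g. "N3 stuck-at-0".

Fault-free values for test 1 (x1=0, x2=1): N0=0, N1=1, N2=0, N3=0, N4=1, giving Y=1. Observed 0.
Test 1: faults giving observed 0 are {N4 stuck-at-0, N4 inverted output}.
Test 2 (x1=0, x2=0): fault-free N0=0, N1=1, N2=0, N3=0, N4=0 → 0; observed 1. Eliminates N4 stuck-at-0.
Only N4 inverted output is consistent with every test.

N4 inverted output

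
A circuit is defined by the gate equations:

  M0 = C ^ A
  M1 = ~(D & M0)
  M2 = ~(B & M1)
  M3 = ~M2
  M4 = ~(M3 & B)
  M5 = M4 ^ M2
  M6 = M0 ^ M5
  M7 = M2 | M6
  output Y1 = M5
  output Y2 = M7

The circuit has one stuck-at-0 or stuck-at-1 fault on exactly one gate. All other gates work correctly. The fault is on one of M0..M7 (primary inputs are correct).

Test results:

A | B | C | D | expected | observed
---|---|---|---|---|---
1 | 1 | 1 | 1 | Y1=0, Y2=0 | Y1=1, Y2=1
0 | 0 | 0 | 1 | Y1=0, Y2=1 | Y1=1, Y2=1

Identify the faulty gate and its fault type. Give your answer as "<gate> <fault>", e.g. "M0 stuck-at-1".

Fault-free values for test 1 (A=1, B=1, C=1, D=1): M0=0, M1=1, M2=0, M3=1, M4=0, M5=0, M6=0, M7=0, giving Y1=0, Y2=0. Observed Y1=1, Y2=1.
Test 1: faults giving observed Y1=1, Y2=1 are {M3 stuck-at-0, M4 stuck-at-1, M5 stuck-at-1}.
Test 2 (A=0, B=0, C=0, D=1): fault-free M0=0, M1=1, M2=1, M3=0, M4=1, M5=0, M6=0, M7=1 → Y1=0, Y2=1; observed Y1=1, Y2=1. Eliminates M3 stuck-at-0, M4 stuck-at-1.
Only M5 stuck-at-1 is consistent with every test.

M5 stuck-at-1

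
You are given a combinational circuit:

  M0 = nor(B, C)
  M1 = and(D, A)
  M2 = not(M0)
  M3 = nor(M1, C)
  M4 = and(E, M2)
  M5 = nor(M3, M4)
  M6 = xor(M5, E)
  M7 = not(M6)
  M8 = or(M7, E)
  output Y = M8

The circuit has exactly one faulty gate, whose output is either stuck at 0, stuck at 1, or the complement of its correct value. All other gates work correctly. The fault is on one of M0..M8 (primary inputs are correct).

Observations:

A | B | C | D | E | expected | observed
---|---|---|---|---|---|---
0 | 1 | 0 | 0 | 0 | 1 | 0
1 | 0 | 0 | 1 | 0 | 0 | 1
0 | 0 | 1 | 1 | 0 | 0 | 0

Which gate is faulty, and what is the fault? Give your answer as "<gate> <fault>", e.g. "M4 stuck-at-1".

M1 inverted output

Fault-free values for test 1 (A=0, B=1, C=0, D=0, E=0): M0=0, M1=0, M2=1, M3=1, M4=0, M5=0, M6=0, M7=1, M8=1, giving Y=1. Observed 0.
Test 1: faults giving observed 0 are {M1 stuck-at-1, M1 inverted output, M3 stuck-at-0, M3 inverted output, M5 stuck-at-1, M5 inverted output, M6 stuck-at-1, M6 inverted output, M7 stuck-at-0, M7 inverted output, M8 stuck-at-0, M8 inverted output}.
Test 2 (A=1, B=0, C=0, D=1, E=0): fault-free M0=1, M1=1, M2=0, M3=0, M4=0, M5=1, M6=1, M7=0, M8=0 → 0; observed 1. Eliminates M1 stuck-at-1, M3 stuck-at-0, M5 stuck-at-1, M6 stuck-at-1, M7 stuck-at-0, M8 stuck-at-0.
Test 3 (A=0, B=0, C=1, D=1, E=0): fault-free M0=0, M1=0, M2=1, M3=0, M4=0, M5=1, M6=1, M7=0, M8=0 → 0; observed 0. Eliminates M3 inverted output, M5 inverted output, M6 inverted output, M7 inverted output, M8 inverted output.
Only M1 inverted output is consistent with every test.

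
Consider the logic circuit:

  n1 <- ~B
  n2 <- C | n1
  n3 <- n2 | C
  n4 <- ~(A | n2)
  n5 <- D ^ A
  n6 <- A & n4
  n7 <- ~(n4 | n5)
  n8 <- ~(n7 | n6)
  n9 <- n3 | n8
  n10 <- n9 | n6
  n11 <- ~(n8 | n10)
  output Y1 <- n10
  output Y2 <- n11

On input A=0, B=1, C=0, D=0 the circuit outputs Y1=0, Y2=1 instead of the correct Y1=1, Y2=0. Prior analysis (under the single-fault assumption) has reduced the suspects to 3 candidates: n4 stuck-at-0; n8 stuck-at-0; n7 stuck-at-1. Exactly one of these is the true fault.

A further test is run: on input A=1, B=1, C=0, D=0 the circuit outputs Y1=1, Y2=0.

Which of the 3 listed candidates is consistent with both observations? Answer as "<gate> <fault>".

Evaluate each candidate on input A=1, B=1, C=0, D=0:
  n4 stuck-at-0: n1=0, n2=0, n3=0, n4=0 [stuck-at-0], n5=1, n6=0, n7=0, n8=1, n9=1, n10=1, n11=0 → Y1=1, Y2=0 — matches
  n8 stuck-at-0: n1=0, n2=0, n3=0, n4=0, n5=1, n6=0, n7=0, n8=0 [stuck-at-0], n9=0, n10=0, n11=1 → Y1=0, Y2=1 — eliminated
  n7 stuck-at-1: n1=0, n2=0, n3=0, n4=0, n5=1, n6=0, n7=1 [stuck-at-1], n8=0, n9=0, n10=0, n11=1 → Y1=0, Y2=1 — eliminated
Only n4 stuck-at-0 reproduces the observed Y1=1, Y2=0.

n4 stuck-at-0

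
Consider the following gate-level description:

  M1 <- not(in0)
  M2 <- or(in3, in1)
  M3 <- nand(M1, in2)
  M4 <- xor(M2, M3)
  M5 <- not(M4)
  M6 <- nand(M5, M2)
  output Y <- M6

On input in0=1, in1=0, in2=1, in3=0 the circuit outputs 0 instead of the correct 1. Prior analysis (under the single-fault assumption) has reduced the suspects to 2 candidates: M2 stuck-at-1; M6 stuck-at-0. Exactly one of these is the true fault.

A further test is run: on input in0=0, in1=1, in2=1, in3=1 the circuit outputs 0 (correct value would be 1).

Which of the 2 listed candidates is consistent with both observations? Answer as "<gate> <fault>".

M6 stuck-at-0

Evaluate each candidate on input in0=0, in1=1, in2=1, in3=1:
  M2 stuck-at-1: M1=1, M2=1 [stuck-at-1], M3=0, M4=1, M5=0, M6=1 → 1 — eliminated
  M6 stuck-at-0: M1=1, M2=1, M3=0, M4=1, M5=0, M6=0 [stuck-at-0] → 0 — matches
Only M6 stuck-at-0 reproduces the observed 0.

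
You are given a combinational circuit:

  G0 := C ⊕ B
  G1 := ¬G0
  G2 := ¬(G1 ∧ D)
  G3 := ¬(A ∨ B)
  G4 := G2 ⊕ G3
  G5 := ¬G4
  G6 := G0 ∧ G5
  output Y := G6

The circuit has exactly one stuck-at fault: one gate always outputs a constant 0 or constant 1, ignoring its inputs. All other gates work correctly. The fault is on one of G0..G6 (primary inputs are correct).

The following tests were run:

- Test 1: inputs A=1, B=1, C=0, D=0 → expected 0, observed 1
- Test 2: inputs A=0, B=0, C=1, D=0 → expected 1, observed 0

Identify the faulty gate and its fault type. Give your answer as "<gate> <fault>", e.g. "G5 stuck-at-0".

Fault-free values for test 1 (A=1, B=1, C=0, D=0): G0=1, G1=0, G2=1, G3=0, G4=1, G5=0, G6=0, giving Y=0. Observed 1.
Test 1: faults giving observed 1 are {G2 stuck-at-0, G3 stuck-at-1, G4 stuck-at-0, G5 stuck-at-1, G6 stuck-at-1}.
Test 2 (A=0, B=0, C=1, D=0): fault-free G0=1, G1=0, G2=1, G3=1, G4=0, G5=1, G6=1 → 1; observed 0. Eliminates G3 stuck-at-1, G4 stuck-at-0, G5 stuck-at-1, G6 stuck-at-1.
Only G2 stuck-at-0 is consistent with every test.

G2 stuck-at-0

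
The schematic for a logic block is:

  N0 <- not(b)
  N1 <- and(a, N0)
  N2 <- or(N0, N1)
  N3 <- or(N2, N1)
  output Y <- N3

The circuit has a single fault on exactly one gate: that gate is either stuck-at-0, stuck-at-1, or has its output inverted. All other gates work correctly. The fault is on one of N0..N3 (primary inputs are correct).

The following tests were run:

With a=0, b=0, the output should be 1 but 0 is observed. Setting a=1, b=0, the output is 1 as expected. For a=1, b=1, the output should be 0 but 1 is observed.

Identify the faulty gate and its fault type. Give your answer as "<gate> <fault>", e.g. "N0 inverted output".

N2 inverted output

Fault-free values for test 1 (a=0, b=0): N0=1, N1=0, N2=1, N3=1, giving Y=1. Observed 0.
Test 1: faults giving observed 0 are {N0 stuck-at-0, N0 inverted output, N2 stuck-at-0, N2 inverted output, N3 stuck-at-0, N3 inverted output}.
Test 2 (a=1, b=0): fault-free N0=1, N1=1, N2=1, N3=1 → 1; observed 1. Eliminates N0 stuck-at-0, N0 inverted output, N3 stuck-at-0, N3 inverted output.
Test 3 (a=1, b=1): fault-free N0=0, N1=0, N2=0, N3=0 → 0; observed 1. Eliminates N2 stuck-at-0.
Only N2 inverted output is consistent with every test.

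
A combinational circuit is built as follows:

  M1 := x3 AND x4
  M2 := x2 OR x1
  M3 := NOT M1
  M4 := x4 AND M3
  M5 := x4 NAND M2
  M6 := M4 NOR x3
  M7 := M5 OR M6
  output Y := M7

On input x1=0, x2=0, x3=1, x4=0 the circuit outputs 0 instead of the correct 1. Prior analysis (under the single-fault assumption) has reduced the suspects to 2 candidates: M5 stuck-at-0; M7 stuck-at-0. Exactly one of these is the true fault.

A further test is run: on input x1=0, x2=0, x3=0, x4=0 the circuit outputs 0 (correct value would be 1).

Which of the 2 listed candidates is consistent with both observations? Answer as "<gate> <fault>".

Evaluate each candidate on input x1=0, x2=0, x3=0, x4=0:
  M5 stuck-at-0: M1=0, M2=0, M3=1, M4=0, M5=0 [stuck-at-0], M6=1, M7=1 → 1 — eliminated
  M7 stuck-at-0: M1=0, M2=0, M3=1, M4=0, M5=1, M6=1, M7=0 [stuck-at-0] → 0 — matches
Only M7 stuck-at-0 reproduces the observed 0.

M7 stuck-at-0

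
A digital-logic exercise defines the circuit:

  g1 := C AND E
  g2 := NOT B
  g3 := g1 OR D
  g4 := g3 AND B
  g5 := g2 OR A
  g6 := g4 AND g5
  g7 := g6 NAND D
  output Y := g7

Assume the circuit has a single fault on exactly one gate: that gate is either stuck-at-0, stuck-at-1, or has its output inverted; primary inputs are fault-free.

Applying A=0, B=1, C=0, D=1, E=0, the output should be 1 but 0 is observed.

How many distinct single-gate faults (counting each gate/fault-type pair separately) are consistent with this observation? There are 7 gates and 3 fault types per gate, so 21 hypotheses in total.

8

Fault-free: g1=0, g2=0, g3=1, g4=1, g5=0, g6=0, g7=1 → 1. Observed 0.
  g1: none of the 3 fault types match ✗
  g2: stuck-at-1, inverted output ✓; others ✗
  g3: none of the 3 fault types match ✗
  g4: none of the 3 fault types match ✗
  g5: stuck-at-1, inverted output ✓; others ✗
  g6: stuck-at-1, inverted output ✓; others ✗
  g7: stuck-at-0, inverted output ✓; others ✗
Consistent faults: {g2 stuck-at-1, g2 inverted output, g5 stuck-at-1, g5 inverted output, g6 stuck-at-1, g6 inverted output, g7 stuck-at-0, g7 inverted output} — 8 in all.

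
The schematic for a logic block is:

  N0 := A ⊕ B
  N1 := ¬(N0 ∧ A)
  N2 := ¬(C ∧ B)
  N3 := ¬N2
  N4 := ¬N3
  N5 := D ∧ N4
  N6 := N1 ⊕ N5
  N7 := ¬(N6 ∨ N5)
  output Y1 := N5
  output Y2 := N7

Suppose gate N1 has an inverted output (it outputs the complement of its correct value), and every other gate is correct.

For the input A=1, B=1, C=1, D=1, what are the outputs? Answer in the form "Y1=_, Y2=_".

Propagate with N1 forced: N0=0, N1=0 [inverted output], N2=0, N3=1, N4=0, N5=0, N6=0, N7=1.
So the outputs are Y1=0, Y2=1. (Without the fault they would be Y1=0, Y2=0.)

Y1=0, Y2=1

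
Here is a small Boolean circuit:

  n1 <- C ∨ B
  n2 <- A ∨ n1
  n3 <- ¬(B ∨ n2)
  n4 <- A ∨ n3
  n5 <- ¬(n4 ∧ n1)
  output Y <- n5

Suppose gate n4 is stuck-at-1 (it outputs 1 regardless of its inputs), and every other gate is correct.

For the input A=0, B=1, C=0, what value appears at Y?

0

Propagate with n4 forced: n1=1, n2=1, n3=0, n4=1 [stuck-at-1], n5=0.
So Y = 0. (Without the fault it would be 1.)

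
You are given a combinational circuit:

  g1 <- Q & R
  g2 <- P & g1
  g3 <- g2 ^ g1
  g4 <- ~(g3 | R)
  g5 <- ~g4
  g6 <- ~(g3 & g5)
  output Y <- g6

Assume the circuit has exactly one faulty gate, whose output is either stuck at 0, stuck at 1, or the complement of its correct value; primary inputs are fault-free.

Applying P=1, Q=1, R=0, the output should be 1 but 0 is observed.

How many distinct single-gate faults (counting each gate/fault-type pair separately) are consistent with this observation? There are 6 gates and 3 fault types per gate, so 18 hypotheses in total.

Fault-free: g1=0, g2=0, g3=0, g4=1, g5=0, g6=1 → 1. Observed 0.
  g1: none of the 3 fault types match ✗
  g2: stuck-at-1, inverted output ✓; others ✗
  g3: stuck-at-1, inverted output ✓; others ✗
  g4: none of the 3 fault types match ✗
  g5: none of the 3 fault types match ✗
  g6: stuck-at-0, inverted output ✓; others ✗
Consistent faults: {g2 stuck-at-1, g2 inverted output, g3 stuck-at-1, g3 inverted output, g6 stuck-at-0, g6 inverted output} — 6 in all.

6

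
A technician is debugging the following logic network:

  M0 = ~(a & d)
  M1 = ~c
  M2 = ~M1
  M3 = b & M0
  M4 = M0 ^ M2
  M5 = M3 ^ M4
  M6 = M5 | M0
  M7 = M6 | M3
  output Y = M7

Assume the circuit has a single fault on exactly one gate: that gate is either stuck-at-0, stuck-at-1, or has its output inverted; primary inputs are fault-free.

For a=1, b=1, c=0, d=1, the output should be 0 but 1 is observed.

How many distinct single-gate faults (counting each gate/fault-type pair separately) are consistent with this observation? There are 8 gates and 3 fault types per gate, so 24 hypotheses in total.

Fault-free: M0=0, M1=1, M2=0, M3=0, M4=0, M5=0, M6=0, M7=0 → 0. Observed 1.
  M0: stuck-at-1, inverted output ✓; others ✗
  M1: stuck-at-0, inverted output ✓; others ✗
  M2: stuck-at-1, inverted output ✓; others ✗
  M3: stuck-at-1, inverted output ✓; others ✗
  M4: stuck-at-1, inverted output ✓; others ✗
  M5: stuck-at-1, inverted output ✓; others ✗
  M6: stuck-at-1, inverted output ✓; others ✗
  M7: stuck-at-1, inverted output ✓; others ✗
Consistent faults: {M0 stuck-at-1, M0 inverted output, M1 stuck-at-0, M1 inverted output, M2 stuck-at-1, M2 inverted output, M3 stuck-at-1, M3 inverted output, M4 stuck-at-1, M4 inverted output, M5 stuck-at-1, M5 inverted output, M6 stuck-at-1, M6 inverted output, M7 stuck-at-1, M7 inverted output} — 16 in all.

16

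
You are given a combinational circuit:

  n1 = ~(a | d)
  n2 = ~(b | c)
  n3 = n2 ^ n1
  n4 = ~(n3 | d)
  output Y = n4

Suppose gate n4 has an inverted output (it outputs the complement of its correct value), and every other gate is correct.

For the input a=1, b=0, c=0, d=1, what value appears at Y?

1

Propagate with n4 forced: n1=0, n2=1, n3=1, n4=1 [inverted output].
So Y = 1. (Without the fault it would be 0.)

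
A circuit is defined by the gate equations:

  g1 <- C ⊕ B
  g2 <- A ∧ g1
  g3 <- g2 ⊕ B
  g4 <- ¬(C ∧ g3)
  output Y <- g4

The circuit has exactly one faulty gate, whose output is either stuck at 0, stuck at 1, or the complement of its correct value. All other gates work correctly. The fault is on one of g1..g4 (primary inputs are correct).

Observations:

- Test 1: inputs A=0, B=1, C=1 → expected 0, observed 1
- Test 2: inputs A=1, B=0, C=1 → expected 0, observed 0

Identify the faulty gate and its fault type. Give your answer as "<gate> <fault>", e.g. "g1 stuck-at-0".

g2 stuck-at-1

Fault-free values for test 1 (A=0, B=1, C=1): g1=0, g2=0, g3=1, g4=0, giving Y=0. Observed 1.
Test 1: faults giving observed 1 are {g2 stuck-at-1, g2 inverted output, g3 stuck-at-0, g3 inverted output, g4 stuck-at-1, g4 inverted output}.
Test 2 (A=1, B=0, C=1): fault-free g1=1, g2=1, g3=1, g4=0 → 0; observed 0. Eliminates g2 inverted output, g3 stuck-at-0, g3 inverted output, g4 stuck-at-1, g4 inverted output.
Only g2 stuck-at-1 is consistent with every test.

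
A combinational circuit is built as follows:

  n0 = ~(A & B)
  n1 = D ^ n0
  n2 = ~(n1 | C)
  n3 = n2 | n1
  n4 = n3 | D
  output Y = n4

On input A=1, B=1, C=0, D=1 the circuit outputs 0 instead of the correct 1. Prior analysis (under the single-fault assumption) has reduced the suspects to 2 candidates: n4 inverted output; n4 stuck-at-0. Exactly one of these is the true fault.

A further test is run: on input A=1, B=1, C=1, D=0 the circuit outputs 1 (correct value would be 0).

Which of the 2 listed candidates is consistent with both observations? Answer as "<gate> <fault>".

n4 inverted output

Evaluate each candidate on input A=1, B=1, C=1, D=0:
  n4 inverted output: n0=0, n1=0, n2=0, n3=0, n4=1 [inverted output] → 1 — matches
  n4 stuck-at-0: n0=0, n1=0, n2=0, n3=0, n4=0 [stuck-at-0] → 0 — eliminated
Only n4 inverted output reproduces the observed 1.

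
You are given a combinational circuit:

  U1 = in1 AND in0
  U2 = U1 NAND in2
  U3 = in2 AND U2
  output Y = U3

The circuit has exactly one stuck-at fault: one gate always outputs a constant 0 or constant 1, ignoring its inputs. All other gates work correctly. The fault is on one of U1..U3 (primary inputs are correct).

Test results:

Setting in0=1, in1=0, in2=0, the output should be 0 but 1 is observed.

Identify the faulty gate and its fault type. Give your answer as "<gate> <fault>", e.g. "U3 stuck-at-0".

U3 stuck-at-1

Fault-free values for test 1 (in0=1, in1=0, in2=0): U1=0, U2=1, U3=0, giving Y=0. Observed 1.
Test 1: faults giving observed 1 are {U3 stuck-at-1}.
Only U3 stuck-at-1 is consistent with every test.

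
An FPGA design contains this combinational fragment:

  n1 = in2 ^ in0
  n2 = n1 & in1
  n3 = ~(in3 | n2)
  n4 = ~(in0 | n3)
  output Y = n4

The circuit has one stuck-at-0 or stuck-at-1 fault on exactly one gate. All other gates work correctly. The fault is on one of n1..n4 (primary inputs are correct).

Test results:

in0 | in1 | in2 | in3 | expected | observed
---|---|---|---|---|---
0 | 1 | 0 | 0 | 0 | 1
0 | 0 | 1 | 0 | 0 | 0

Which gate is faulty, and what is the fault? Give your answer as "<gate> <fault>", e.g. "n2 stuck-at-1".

Fault-free values for test 1 (in0=0, in1=1, in2=0, in3=0): n1=0, n2=0, n3=1, n4=0, giving Y=0. Observed 1.
Test 1: faults giving observed 1 are {n1 stuck-at-1, n2 stuck-at-1, n3 stuck-at-0, n4 stuck-at-1}.
Test 2 (in0=0, in1=0, in2=1, in3=0): fault-free n1=1, n2=0, n3=1, n4=0 → 0; observed 0. Eliminates n2 stuck-at-1, n3 stuck-at-0, n4 stuck-at-1.
Only n1 stuck-at-1 is consistent with every test.

n1 stuck-at-1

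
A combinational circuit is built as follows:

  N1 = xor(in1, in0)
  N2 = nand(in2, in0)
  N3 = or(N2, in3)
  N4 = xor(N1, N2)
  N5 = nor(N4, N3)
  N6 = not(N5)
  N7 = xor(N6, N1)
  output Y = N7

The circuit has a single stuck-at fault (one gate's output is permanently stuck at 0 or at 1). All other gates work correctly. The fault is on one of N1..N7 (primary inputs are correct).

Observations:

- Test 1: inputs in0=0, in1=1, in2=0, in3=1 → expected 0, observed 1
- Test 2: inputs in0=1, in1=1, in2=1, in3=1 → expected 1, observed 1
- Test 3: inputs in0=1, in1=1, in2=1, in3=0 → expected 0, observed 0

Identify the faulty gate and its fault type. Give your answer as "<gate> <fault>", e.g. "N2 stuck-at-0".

Fault-free values for test 1 (in0=0, in1=1, in2=0, in3=1): N1=1, N2=1, N3=1, N4=0, N5=0, N6=1, N7=0, giving Y=0. Observed 1.
Test 1: faults giving observed 1 are {N1 stuck-at-0, N3 stuck-at-0, N5 stuck-at-1, N6 stuck-at-0, N7 stuck-at-1}.
Test 2 (in0=1, in1=1, in2=1, in3=1): fault-free N1=0, N2=0, N3=1, N4=0, N5=0, N6=1, N7=1 → 1; observed 1. Eliminates N3 stuck-at-0, N5 stuck-at-1, N6 stuck-at-0.
Test 3 (in0=1, in1=1, in2=1, in3=0): fault-free N1=0, N2=0, N3=0, N4=0, N5=1, N6=0, N7=0 → 0; observed 0. Eliminates N7 stuck-at-1.
Only N1 stuck-at-0 is consistent with every test.

N1 stuck-at-0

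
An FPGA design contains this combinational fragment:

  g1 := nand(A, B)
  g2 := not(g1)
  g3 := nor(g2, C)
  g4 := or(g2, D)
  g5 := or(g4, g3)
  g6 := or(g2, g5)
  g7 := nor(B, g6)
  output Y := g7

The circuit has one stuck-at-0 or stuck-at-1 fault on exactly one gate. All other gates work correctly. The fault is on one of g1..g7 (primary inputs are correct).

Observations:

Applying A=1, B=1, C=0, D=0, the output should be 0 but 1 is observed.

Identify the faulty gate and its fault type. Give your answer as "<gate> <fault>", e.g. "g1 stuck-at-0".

Fault-free values for test 1 (A=1, B=1, C=0, D=0): g1=0, g2=1, g3=0, g4=1, g5=1, g6=1, g7=0, giving Y=0. Observed 1.
Test 1: faults giving observed 1 are {g7 stuck-at-1}.
Only g7 stuck-at-1 is consistent with every test.

g7 stuck-at-1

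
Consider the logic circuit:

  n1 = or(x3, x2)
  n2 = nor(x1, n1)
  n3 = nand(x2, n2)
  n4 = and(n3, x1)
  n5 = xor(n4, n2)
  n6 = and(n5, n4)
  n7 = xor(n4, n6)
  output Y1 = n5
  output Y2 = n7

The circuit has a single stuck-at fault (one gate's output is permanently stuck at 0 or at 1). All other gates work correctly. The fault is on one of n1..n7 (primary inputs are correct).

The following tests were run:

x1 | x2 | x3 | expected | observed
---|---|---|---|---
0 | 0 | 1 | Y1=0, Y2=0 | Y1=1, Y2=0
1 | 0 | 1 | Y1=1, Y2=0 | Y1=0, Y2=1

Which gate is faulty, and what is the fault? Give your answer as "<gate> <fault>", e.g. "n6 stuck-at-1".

n2 stuck-at-1

Fault-free values for test 1 (x1=0, x2=0, x3=1): n1=1, n2=0, n3=1, n4=0, n5=0, n6=0, n7=0, giving Y1=0, Y2=0. Observed Y1=1, Y2=0.
Test 1: faults giving observed Y1=1, Y2=0 are {n1 stuck-at-0, n2 stuck-at-1, n4 stuck-at-1, n5 stuck-at-1}.
Test 2 (x1=1, x2=0, x3=1): fault-free n1=1, n2=0, n3=1, n4=1, n5=1, n6=1, n7=0 → Y1=1, Y2=0; observed Y1=0, Y2=1. Eliminates n1 stuck-at-0, n4 stuck-at-1, n5 stuck-at-1.
Only n2 stuck-at-1 is consistent with every test.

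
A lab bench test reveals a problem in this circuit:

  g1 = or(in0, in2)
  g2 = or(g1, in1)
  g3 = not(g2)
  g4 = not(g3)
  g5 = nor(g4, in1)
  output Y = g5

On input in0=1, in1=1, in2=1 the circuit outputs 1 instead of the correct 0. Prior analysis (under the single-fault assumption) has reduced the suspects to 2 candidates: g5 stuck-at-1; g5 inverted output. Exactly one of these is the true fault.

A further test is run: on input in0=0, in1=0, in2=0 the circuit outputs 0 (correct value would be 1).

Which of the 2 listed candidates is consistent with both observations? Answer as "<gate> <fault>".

Evaluate each candidate on input in0=0, in1=0, in2=0:
  g5 stuck-at-1: g1=0, g2=0, g3=1, g4=0, g5=1 [stuck-at-1] → 1 — eliminated
  g5 inverted output: g1=0, g2=0, g3=1, g4=0, g5=0 [inverted output] → 0 — matches
Only g5 inverted output reproduces the observed 0.

g5 inverted output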